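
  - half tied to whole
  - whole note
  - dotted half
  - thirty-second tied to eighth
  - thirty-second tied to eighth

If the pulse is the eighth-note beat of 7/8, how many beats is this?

One eighth-note beat = 4 thirty-second notes.
In thirty-second notes: half tied to whole (half + whole) = 48; whole note = 32; dotted half = 24; thirty-second tied to eighth (thirty-second + eighth) = 5; thirty-second tied to eighth (thirty-second + eighth) = 5.
Altogether 48 + 32 + 24 + 5 + 5 = 114.
114 ÷ 4 = 28.5 beats.

28.5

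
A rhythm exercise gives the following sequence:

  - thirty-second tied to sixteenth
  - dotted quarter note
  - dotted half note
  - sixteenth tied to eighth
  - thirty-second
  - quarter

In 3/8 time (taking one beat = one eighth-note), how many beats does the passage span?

One eighth-note beat = 4 thirty-second notes.
Convert each value to thirty-second notes: thirty-second tied to sixteenth (thirty-second + sixteenth) = 3; dotted quarter note = 12; dotted half note = 24; sixteenth tied to eighth (sixteenth + eighth) = 6; thirty-second = 1; quarter = 8.
Altogether 3 + 12 + 24 + 6 + 1 + 8 = 54.
54 ÷ 4 = 13.5 beats.

13.5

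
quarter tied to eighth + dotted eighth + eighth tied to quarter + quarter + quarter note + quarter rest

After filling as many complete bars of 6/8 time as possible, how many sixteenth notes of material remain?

One bar of 6/8 = 12 sixteenth notes.
Working in sixteenth notes: quarter tied to eighth (quarter + eighth) = 6; dotted eighth = 3; eighth tied to quarter (eighth + quarter) = 6; quarter = 4; quarter note = 4; quarter rest = 4.
Adding: 6 + 3 + 6 + 4 + 4 + 4 = 27.
27 ÷ 12 = 2 complete bars with 3 sixteenth notes remaining.

3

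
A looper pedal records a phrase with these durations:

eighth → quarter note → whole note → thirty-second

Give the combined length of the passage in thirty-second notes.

45

In thirty-second notes: eighth = 4; quarter note = 8; whole note = 32; thirty-second = 1.
Adding: 4 + 8 + 32 + 1 = 45 thirty-second notes.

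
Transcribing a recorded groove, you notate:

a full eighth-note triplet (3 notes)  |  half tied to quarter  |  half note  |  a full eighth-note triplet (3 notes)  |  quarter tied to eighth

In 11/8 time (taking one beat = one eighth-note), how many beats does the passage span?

One eighth-note beat = 2 sixteenth notes.
Working in sixteenth notes: a full eighth-note triplet (3 notes) (three triplet eighths span one quarter) = 4; half tied to quarter (half + quarter) = 12; half note = 8; a full eighth-note triplet (3 notes) (three triplet eighths span one quarter) = 4; quarter tied to eighth (quarter + eighth) = 6.
Altogether 4 + 12 + 8 + 4 + 6 = 34.
34 ÷ 2 = 17 beats.

17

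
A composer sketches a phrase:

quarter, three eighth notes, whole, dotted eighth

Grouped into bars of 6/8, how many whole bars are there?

One bar of 6/8 = 12 sixteenth notes.
Convert each value to sixteenth notes: quarter = 4; eighth note = 2; eighth note = 2; eighth note = 2; whole = 16; dotted eighth = 3.
Altogether 4 + 2 + 2 + 2 + 16 + 3 = 29.
29 ÷ 12 = 2 complete bars with 5 left over.

2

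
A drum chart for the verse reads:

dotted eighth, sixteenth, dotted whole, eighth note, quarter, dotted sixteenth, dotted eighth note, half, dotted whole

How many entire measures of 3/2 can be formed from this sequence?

2

One bar of 3/2 = 48 thirty-second notes.
Convert each value to thirty-second notes: dotted eighth = 6; sixteenth = 2; dotted whole = 48; eighth note = 4; quarter = 8; dotted sixteenth = 3; dotted eighth note = 6; half = 16; dotted whole = 48.
Altogether 6 + 2 + 48 + 4 + 8 + 3 + 6 + 16 + 48 = 141.
141 ÷ 48 = 2 complete bars with 45 left over.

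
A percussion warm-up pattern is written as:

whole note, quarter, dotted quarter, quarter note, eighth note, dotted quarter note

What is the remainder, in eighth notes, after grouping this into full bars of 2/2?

One bar of 2/2 = 8 eighth notes.
Working in eighth notes: whole note = 8; quarter = 2; dotted quarter = 3; quarter note = 2; eighth note = 1; dotted quarter note = 3.
Altogether 8 + 2 + 3 + 2 + 1 + 3 = 19.
19 ÷ 8 = 2 complete bars with 3 eighth notes remaining.

3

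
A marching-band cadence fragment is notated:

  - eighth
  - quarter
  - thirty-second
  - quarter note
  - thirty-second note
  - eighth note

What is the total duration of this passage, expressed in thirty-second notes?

26

Express everything in thirty-second notes: eighth = 4; quarter = 8; thirty-second = 1; quarter note = 8; thirty-second note = 1; eighth note = 4.
Altogether 4 + 8 + 1 + 8 + 1 + 4 = 26 thirty-second notes.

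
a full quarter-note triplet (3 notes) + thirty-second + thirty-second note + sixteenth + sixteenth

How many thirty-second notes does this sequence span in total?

22

In thirty-second notes: a full quarter-note triplet (3 notes) (three triplet quarters span one half) = 16; thirty-second = 1; thirty-second note = 1; sixteenth = 2; sixteenth = 2.
Altogether 16 + 1 + 1 + 2 + 2 = 22 thirty-second notes.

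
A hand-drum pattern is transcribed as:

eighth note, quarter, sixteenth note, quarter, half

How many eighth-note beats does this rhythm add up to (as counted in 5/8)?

9.5

One eighth-note beat = 2 sixteenth notes.
Working in sixteenth notes: eighth note = 2; quarter = 4; sixteenth note = 1; quarter = 4; half = 8.
Sum: 2 + 4 + 1 + 4 + 8 = 19.
19 ÷ 2 = 9.5 beats.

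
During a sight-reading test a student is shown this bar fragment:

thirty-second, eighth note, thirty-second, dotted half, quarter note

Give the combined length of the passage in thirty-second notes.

Express everything in thirty-second notes: thirty-second = 1; eighth note = 4; thirty-second = 1; dotted half = 24; quarter note = 8.
Sum: 1 + 4 + 1 + 24 + 8 = 38 thirty-second notes.

38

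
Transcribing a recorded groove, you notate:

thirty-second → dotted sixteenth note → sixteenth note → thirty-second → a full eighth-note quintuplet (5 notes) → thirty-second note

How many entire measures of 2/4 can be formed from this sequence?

One bar of 2/4 = 16 thirty-second notes.
In thirty-second notes: thirty-second = 1; dotted sixteenth note = 3; sixteenth note = 2; thirty-second = 1; a full eighth-note quintuplet (5 notes) (five quintuplet eighths span one half) = 16; thirty-second note = 1.
Altogether 1 + 3 + 2 + 1 + 16 + 1 = 24.
24 ÷ 16 = 1 complete bar with 8 left over.

1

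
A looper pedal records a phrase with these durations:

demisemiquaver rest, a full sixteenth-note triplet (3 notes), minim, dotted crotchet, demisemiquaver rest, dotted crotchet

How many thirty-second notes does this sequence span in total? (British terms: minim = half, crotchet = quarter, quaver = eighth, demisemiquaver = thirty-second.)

Convert each value to thirty-second notes: demisemiquaver rest = 1; a full sixteenth-note triplet (3 notes) (three triplet sixteenths span one eighth) = 4; minim = 16; dotted crotchet = 12; demisemiquaver rest = 1; dotted crotchet = 12.
Altogether 1 + 4 + 16 + 12 + 1 + 12 = 46 thirty-second notes.

46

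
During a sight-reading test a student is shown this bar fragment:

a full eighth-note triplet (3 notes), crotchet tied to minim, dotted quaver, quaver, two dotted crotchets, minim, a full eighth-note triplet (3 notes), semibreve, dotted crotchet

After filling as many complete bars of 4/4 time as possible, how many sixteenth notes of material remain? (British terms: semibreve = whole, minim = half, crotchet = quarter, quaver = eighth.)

3

One bar of 4/4 = 16 sixteenth notes.
Convert each value to sixteenth notes: a full eighth-note triplet (3 notes) (three triplet eighths span one quarter) = 4; crotchet tied to minim (crotchet + minim) = 12; dotted quaver = 3; quaver = 2; dotted crotchet = 6; dotted crotchet = 6; minim = 8; a full eighth-note triplet (3 notes) (three triplet eighths span one quarter) = 4; semibreve = 16; dotted crotchet = 6.
Total: 4 + 12 + 3 + 2 + 6 + 6 + 8 + 4 + 16 + 6 = 67.
67 ÷ 16 = 4 complete bars with 3 sixteenth notes remaining.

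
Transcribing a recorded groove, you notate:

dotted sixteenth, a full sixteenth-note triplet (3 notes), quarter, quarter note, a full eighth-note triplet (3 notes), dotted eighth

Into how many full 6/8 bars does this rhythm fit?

1

One bar of 6/8 = 24 thirty-second notes.
Convert each value to thirty-second notes: dotted sixteenth = 3; a full sixteenth-note triplet (3 notes) (three triplet sixteenths span one eighth) = 4; quarter = 8; quarter note = 8; a full eighth-note triplet (3 notes) (three triplet eighths span one quarter) = 8; dotted eighth = 6.
Sum: 3 + 4 + 8 + 8 + 8 + 6 = 37.
37 ÷ 24 = 1 complete bar with 13 left over.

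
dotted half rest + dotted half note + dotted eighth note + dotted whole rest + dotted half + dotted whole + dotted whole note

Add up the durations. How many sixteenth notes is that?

Each duration in sixteenth notes: dotted half rest = 12; dotted half note = 12; dotted eighth note = 3; dotted whole rest = 24; dotted half = 12; dotted whole = 24; dotted whole note = 24.
Sum: 12 + 12 + 3 + 24 + 12 + 24 + 24 = 111 sixteenth notes.

111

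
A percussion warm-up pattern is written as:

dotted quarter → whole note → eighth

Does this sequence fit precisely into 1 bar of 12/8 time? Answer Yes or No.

Yes

One bar of 12/8 = 12 eighth notes.
Express everything in eighth notes: dotted quarter = 3; whole note = 8; eighth = 1.
Adding: 3 + 8 + 1 = 12.
12 equals 12, so the answer is Yes.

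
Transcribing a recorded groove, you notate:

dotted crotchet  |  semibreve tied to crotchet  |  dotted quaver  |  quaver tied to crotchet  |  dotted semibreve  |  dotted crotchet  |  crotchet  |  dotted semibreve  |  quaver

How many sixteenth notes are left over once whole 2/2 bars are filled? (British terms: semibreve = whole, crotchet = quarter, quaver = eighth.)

15

One bar of 2/2 = 16 sixteenth notes.
Express everything in sixteenth notes: dotted crotchet = 6; semibreve tied to crotchet (semibreve + crotchet) = 20; dotted quaver = 3; quaver tied to crotchet (quaver + crotchet) = 6; dotted semibreve = 24; dotted crotchet = 6; crotchet = 4; dotted semibreve = 24; quaver = 2.
Sum: 6 + 20 + 3 + 6 + 24 + 6 + 4 + 24 + 2 = 95.
95 ÷ 16 = 5 complete bars with 15 sixteenth notes remaining.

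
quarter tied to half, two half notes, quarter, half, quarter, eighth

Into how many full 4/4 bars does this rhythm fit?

One bar of 4/4 = 8 eighth notes.
Each duration in eighth notes: quarter tied to half (quarter + half) = 6; half note = 4; half note = 4; quarter = 2; half = 4; quarter = 2; eighth = 1.
Total: 6 + 4 + 4 + 2 + 4 + 2 + 1 = 23.
23 ÷ 8 = 2 complete bars with 7 left over.

2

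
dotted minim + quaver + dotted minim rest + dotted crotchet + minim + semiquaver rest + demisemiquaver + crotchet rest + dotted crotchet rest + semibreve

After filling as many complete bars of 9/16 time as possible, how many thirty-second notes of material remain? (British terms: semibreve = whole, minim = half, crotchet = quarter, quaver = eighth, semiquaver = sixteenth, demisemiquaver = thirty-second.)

One bar of 9/16 = 18 thirty-second notes.
Express everything in thirty-second notes: dotted minim = 24; quaver = 4; dotted minim rest = 24; dotted crotchet = 12; minim = 16; semiquaver rest = 2; demisemiquaver = 1; crotchet rest = 8; dotted crotchet rest = 12; semibreve = 32.
Altogether 24 + 4 + 24 + 12 + 16 + 2 + 1 + 8 + 12 + 32 = 135.
135 ÷ 18 = 7 complete bars with 9 thirty-second notes remaining.

9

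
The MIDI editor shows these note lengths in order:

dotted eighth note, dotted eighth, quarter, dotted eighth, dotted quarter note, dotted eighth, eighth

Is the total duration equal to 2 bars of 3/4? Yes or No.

One bar of 3/4 = 12 sixteenth notes, so 2 bars = 24.
In sixteenth notes: dotted eighth note = 3; dotted eighth = 3; quarter = 4; dotted eighth = 3; dotted quarter note = 6; dotted eighth = 3; eighth = 2.
Total: 3 + 3 + 4 + 3 + 6 + 3 + 2 = 24.
24 equals 24, so the answer is Yes.

Yes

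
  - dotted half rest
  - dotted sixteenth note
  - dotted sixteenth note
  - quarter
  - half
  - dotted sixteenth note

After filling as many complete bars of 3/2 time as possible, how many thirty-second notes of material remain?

One bar of 3/2 = 48 thirty-second notes.
Convert each value to thirty-second notes: dotted half rest = 24; dotted sixteenth note = 3; dotted sixteenth note = 3; quarter = 8; half = 16; dotted sixteenth note = 3.
Sum: 24 + 3 + 3 + 8 + 16 + 3 = 57.
57 ÷ 48 = 1 complete bar with 9 thirty-second notes remaining.

9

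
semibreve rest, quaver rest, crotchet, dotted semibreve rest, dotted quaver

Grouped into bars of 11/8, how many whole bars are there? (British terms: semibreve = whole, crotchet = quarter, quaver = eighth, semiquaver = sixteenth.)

One bar of 11/8 = 22 sixteenth notes.
Working in sixteenth notes: semibreve rest = 16; quaver rest = 2; crotchet = 4; dotted semibreve rest = 24; dotted quaver = 3.
Altogether 16 + 2 + 4 + 24 + 3 = 49.
49 ÷ 22 = 2 complete bars with 5 left over.

2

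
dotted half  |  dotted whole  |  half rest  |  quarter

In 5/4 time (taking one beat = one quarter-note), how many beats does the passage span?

One quarter-note beat = 2 eighth notes.
Convert each value to eighth notes: dotted half = 6; dotted whole = 12; half rest = 4; quarter = 2.
Altogether 6 + 12 + 4 + 2 = 24.
24 ÷ 2 = 12 beats.

12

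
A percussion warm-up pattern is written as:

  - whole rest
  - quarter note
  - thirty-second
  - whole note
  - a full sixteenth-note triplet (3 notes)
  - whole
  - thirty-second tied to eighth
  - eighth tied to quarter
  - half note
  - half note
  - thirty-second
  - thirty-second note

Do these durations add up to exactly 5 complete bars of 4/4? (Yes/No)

One bar of 4/4 = 32 thirty-second notes, so 5 bars = 160.
Each duration in thirty-second notes: whole rest = 32; quarter note = 8; thirty-second = 1; whole note = 32; a full sixteenth-note triplet (3 notes) (three triplet sixteenths span one eighth) = 4; whole = 32; thirty-second tied to eighth (thirty-second + eighth) = 5; eighth tied to quarter (eighth + quarter) = 12; half note = 16; half note = 16; thirty-second = 1; thirty-second note = 1.
Total: 32 + 8 + 1 + 32 + 4 + 32 + 5 + 12 + 16 + 16 + 1 + 1 = 160.
160 equals 160, so the answer is Yes.

Yes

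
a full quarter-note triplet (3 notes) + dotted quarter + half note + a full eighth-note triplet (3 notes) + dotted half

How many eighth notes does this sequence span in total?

19

Convert each value to eighth notes: a full quarter-note triplet (3 notes) (three triplet quarters span one half) = 4; dotted quarter = 3; half note = 4; a full eighth-note triplet (3 notes) (three triplet eighths span one quarter) = 2; dotted half = 6.
Sum: 4 + 3 + 4 + 2 + 6 = 19 eighth notes.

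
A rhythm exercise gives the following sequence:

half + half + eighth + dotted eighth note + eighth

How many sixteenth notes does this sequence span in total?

Working in sixteenth notes: half = 8; half = 8; eighth = 2; dotted eighth note = 3; eighth = 2.
Adding: 8 + 8 + 2 + 3 + 2 = 23 sixteenth notes.

23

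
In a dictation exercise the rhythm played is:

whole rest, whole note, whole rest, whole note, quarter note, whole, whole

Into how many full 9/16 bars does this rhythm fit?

11

One bar of 9/16 = 9 sixteenth notes.
Each duration in sixteenth notes: whole rest = 16; whole note = 16; whole rest = 16; whole note = 16; quarter note = 4; whole = 16; whole = 16.
Adding: 16 + 16 + 16 + 16 + 4 + 16 + 16 = 100.
100 ÷ 9 = 11 complete bars with 1 left over.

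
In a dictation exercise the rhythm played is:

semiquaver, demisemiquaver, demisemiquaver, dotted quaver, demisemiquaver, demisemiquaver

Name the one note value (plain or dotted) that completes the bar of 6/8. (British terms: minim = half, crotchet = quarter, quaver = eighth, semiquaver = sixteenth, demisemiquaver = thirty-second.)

The bar of 6/8 = 24 thirty-second notes.
Express everything in thirty-second notes: semiquaver = 2; demisemiquaver = 1; demisemiquaver = 1; dotted quaver = 6; demisemiquaver = 1; demisemiquaver = 1.
Sum: 2 + 1 + 1 + 6 + 1 + 1 = 12.
Remaining: 24 − 12 = 12 thirty-second notes, which is a dotted quarter note.

dotted quarter note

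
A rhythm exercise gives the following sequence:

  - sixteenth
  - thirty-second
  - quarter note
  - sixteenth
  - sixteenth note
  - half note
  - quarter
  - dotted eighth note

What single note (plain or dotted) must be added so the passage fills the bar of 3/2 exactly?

The bar of 3/2 = 48 thirty-second notes.
Working in thirty-second notes: sixteenth = 2; thirty-second = 1; quarter note = 8; sixteenth = 2; sixteenth note = 2; half note = 16; quarter = 8; dotted eighth note = 6.
Altogether 2 + 1 + 8 + 2 + 2 + 16 + 8 + 6 = 45.
Remaining: 48 − 45 = 3 thirty-second notes, which is a dotted sixteenth note.

dotted sixteenth note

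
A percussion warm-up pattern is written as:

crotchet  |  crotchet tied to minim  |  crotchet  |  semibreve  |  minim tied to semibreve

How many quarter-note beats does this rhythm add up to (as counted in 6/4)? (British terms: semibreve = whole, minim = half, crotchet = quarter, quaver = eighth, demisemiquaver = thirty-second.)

One quarter-note beat = 2 eighth notes.
Convert each value to eighth notes: crotchet = 2; crotchet tied to minim (crotchet + minim) = 6; crotchet = 2; semibreve = 8; minim tied to semibreve (minim + semibreve) = 12.
Sum: 2 + 6 + 2 + 8 + 12 = 30.
30 ÷ 2 = 15 beats.

15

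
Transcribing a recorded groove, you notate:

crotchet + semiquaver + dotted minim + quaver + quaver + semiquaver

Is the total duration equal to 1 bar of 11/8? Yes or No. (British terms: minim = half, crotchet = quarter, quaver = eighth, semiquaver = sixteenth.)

One bar of 11/8 = 22 sixteenth notes.
Express everything in sixteenth notes: crotchet = 4; semiquaver = 1; dotted minim = 12; quaver = 2; quaver = 2; semiquaver = 1.
Adding: 4 + 1 + 12 + 2 + 2 + 1 = 22.
22 equals 22, so the answer is Yes.

Yes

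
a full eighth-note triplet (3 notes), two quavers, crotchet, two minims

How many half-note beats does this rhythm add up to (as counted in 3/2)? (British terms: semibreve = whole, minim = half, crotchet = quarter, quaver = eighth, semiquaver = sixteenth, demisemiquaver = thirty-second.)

One half-note beat = 4 eighth notes.
In eighth notes: a full eighth-note triplet (3 notes) (three triplet eighths span one quarter) = 2; quaver = 1; quaver = 1; crotchet = 2; minim = 4; minim = 4.
Altogether 2 + 1 + 1 + 2 + 4 + 4 = 14.
14 ÷ 4 = 3.5 beats.

3.5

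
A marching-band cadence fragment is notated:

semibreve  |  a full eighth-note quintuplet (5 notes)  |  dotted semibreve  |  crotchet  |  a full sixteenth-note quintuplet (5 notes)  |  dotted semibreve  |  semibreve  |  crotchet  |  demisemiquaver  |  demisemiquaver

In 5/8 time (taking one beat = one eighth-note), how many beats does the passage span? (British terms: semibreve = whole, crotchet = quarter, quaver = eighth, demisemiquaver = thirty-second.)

50.5

One eighth-note beat = 4 thirty-second notes.
Each duration in thirty-second notes: semibreve = 32; a full eighth-note quintuplet (5 notes) (five quintuplet eighths span one half) = 16; dotted semibreve = 48; crotchet = 8; a full sixteenth-note quintuplet (5 notes) (five quintuplet sixteenths span one quarter) = 8; dotted semibreve = 48; semibreve = 32; crotchet = 8; demisemiquaver = 1; demisemiquaver = 1.
Adding: 32 + 16 + 48 + 8 + 8 + 48 + 32 + 8 + 1 + 1 = 202.
202 ÷ 4 = 50.5 beats.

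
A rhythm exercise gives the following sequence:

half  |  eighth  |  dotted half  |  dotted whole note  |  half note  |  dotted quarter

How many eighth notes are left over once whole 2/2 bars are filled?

One bar of 2/2 = 8 eighth notes.
In eighth notes: half = 4; eighth = 1; dotted half = 6; dotted whole note = 12; half note = 4; dotted quarter = 3.
Total: 4 + 1 + 6 + 12 + 4 + 3 = 30.
30 ÷ 8 = 3 complete bars with 6 eighth notes remaining.

6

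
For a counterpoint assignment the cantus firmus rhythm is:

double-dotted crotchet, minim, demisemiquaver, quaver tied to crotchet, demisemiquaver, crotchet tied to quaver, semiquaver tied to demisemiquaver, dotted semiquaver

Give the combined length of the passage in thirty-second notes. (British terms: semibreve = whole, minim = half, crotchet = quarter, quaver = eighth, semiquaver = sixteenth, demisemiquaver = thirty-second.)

In thirty-second notes: double-dotted crotchet = 14; minim = 16; demisemiquaver = 1; quaver tied to crotchet (quaver + crotchet) = 12; demisemiquaver = 1; crotchet tied to quaver (crotchet + quaver) = 12; semiquaver tied to demisemiquaver (semiquaver + demisemiquaver) = 3; dotted semiquaver = 3.
Total: 14 + 16 + 1 + 12 + 1 + 12 + 3 + 3 = 62 thirty-second notes.

62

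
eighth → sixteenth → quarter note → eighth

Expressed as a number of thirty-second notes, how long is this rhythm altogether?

Express everything in thirty-second notes: eighth = 4; sixteenth = 2; quarter note = 8; eighth = 4.
Altogether 4 + 2 + 8 + 4 = 18 thirty-second notes.

18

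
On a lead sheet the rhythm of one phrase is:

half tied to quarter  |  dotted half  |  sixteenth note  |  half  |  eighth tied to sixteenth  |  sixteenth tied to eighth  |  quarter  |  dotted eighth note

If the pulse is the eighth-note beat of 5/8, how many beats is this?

23

One eighth-note beat = 2 sixteenth notes.
Express everything in sixteenth notes: half tied to quarter (half + quarter) = 12; dotted half = 12; sixteenth note = 1; half = 8; eighth tied to sixteenth (eighth + sixteenth) = 3; sixteenth tied to eighth (sixteenth + eighth) = 3; quarter = 4; dotted eighth note = 3.
Sum: 12 + 12 + 1 + 8 + 3 + 3 + 4 + 3 = 46.
46 ÷ 2 = 23 beats.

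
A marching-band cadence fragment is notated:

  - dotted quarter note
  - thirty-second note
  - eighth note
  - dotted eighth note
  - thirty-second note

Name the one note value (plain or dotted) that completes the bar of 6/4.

The bar of 6/4 = 48 thirty-second notes.
Express everything in thirty-second notes: dotted quarter note = 12; thirty-second note = 1; eighth note = 4; dotted eighth note = 6; thirty-second note = 1.
Sum: 12 + 1 + 4 + 6 + 1 = 24.
Remaining: 48 − 24 = 24 thirty-second notes, which is a dotted half note.

dotted half note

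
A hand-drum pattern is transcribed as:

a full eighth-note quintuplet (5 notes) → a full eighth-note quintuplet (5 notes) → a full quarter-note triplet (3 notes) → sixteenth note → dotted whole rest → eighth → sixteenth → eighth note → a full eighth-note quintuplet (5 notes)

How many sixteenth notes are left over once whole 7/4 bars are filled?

6

One bar of 7/4 = 28 sixteenth notes.
Each duration in sixteenth notes: a full eighth-note quintuplet (5 notes) (five quintuplet eighths span one half) = 8; a full eighth-note quintuplet (5 notes) (five quintuplet eighths span one half) = 8; a full quarter-note triplet (3 notes) (three triplet quarters span one half) = 8; sixteenth note = 1; dotted whole rest = 24; eighth = 2; sixteenth = 1; eighth note = 2; a full eighth-note quintuplet (5 notes) (five quintuplet eighths span one half) = 8.
Sum: 8 + 8 + 8 + 1 + 24 + 2 + 1 + 2 + 8 = 62.
62 ÷ 28 = 2 complete bars with 6 sixteenth notes remaining.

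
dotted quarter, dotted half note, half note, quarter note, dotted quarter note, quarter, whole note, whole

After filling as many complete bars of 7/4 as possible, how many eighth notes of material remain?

One bar of 7/4 = 14 eighth notes.
In eighth notes: dotted quarter = 3; dotted half note = 6; half note = 4; quarter note = 2; dotted quarter note = 3; quarter = 2; whole note = 8; whole = 8.
Total: 3 + 6 + 4 + 2 + 3 + 2 + 8 + 8 = 36.
36 ÷ 14 = 2 complete bars with 8 eighth notes remaining.

8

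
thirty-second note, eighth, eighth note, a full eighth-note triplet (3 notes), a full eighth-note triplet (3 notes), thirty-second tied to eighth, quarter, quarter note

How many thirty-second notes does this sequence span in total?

Express everything in thirty-second notes: thirty-second note = 1; eighth = 4; eighth note = 4; a full eighth-note triplet (3 notes) (three triplet eighths span one quarter) = 8; a full eighth-note triplet (3 notes) (three triplet eighths span one quarter) = 8; thirty-second tied to eighth (thirty-second + eighth) = 5; quarter = 8; quarter note = 8.
Total: 1 + 4 + 4 + 8 + 8 + 5 + 8 + 8 = 46 thirty-second notes.

46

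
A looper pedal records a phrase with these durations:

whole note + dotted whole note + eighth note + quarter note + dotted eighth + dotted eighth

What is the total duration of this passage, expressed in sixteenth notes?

Convert each value to sixteenth notes: whole note = 16; dotted whole note = 24; eighth note = 2; quarter note = 4; dotted eighth = 3; dotted eighth = 3.
Sum: 16 + 24 + 2 + 4 + 3 + 3 = 52 sixteenth notes.

52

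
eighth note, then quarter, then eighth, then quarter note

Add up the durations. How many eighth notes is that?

Working in eighth notes: eighth note = 1; quarter = 2; eighth = 1; quarter note = 2.
Total: 1 + 2 + 1 + 2 = 6 eighth notes.

6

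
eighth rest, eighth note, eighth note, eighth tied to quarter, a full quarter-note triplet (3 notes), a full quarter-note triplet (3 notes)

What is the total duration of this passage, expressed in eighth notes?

14

Express everything in eighth notes: eighth rest = 1; eighth note = 1; eighth note = 1; eighth tied to quarter (eighth + quarter) = 3; a full quarter-note triplet (3 notes) (three triplet quarters span one half) = 4; a full quarter-note triplet (3 notes) (three triplet quarters span one half) = 4.
Adding: 1 + 1 + 1 + 3 + 4 + 4 = 14 eighth notes.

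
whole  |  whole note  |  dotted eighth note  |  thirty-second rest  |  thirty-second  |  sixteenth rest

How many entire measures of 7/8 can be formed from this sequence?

One bar of 7/8 = 28 thirty-second notes.
Convert each value to thirty-second notes: whole = 32; whole note = 32; dotted eighth note = 6; thirty-second rest = 1; thirty-second = 1; sixteenth rest = 2.
Adding: 32 + 32 + 6 + 1 + 1 + 2 = 74.
74 ÷ 28 = 2 complete bars with 18 left over.

2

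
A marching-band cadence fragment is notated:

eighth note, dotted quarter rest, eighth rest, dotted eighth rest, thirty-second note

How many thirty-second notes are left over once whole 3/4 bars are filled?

One bar of 3/4 = 24 thirty-second notes.
Working in thirty-second notes: eighth note = 4; dotted quarter rest = 12; eighth rest = 4; dotted eighth rest = 6; thirty-second note = 1.
Altogether 4 + 12 + 4 + 6 + 1 = 27.
27 ÷ 24 = 1 complete bar with 3 thirty-second notes remaining.

3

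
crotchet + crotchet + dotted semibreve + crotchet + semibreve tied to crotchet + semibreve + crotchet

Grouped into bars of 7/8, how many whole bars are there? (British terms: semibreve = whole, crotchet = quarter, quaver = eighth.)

5

One bar of 7/8 = 7 eighth notes.
Working in eighth notes: crotchet = 2; crotchet = 2; dotted semibreve = 12; crotchet = 2; semibreve tied to crotchet (semibreve + crotchet) = 10; semibreve = 8; crotchet = 2.
Total: 2 + 2 + 12 + 2 + 10 + 8 + 2 = 38.
38 ÷ 7 = 5 complete bars with 3 left over.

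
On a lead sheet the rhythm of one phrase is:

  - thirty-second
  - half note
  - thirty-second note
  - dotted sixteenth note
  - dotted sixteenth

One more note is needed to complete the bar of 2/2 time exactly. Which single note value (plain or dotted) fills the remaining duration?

The bar of 2/2 = 32 thirty-second notes.
Convert each value to thirty-second notes: thirty-second = 1; half note = 16; thirty-second note = 1; dotted sixteenth note = 3; dotted sixteenth = 3.
Adding: 1 + 16 + 1 + 3 + 3 = 24.
Remaining: 32 − 24 = 8 thirty-second notes, which is a quarter note.

quarter note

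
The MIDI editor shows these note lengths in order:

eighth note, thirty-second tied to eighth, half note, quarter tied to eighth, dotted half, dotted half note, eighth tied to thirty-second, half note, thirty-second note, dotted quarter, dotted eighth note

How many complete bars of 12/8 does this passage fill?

2

One bar of 12/8 = 48 thirty-second notes.
Working in thirty-second notes: eighth note = 4; thirty-second tied to eighth (thirty-second + eighth) = 5; half note = 16; quarter tied to eighth (quarter + eighth) = 12; dotted half = 24; dotted half note = 24; eighth tied to thirty-second (eighth + thirty-second) = 5; half note = 16; thirty-second note = 1; dotted quarter = 12; dotted eighth note = 6.
Adding: 4 + 5 + 16 + 12 + 24 + 24 + 5 + 16 + 1 + 12 + 6 = 125.
125 ÷ 48 = 2 complete bars with 29 left over.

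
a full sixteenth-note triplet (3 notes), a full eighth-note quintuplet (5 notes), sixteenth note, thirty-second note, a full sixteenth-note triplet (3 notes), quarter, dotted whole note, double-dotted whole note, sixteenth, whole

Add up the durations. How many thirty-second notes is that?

173

Convert each value to thirty-second notes: a full sixteenth-note triplet (3 notes) (three triplet sixteenths span one eighth) = 4; a full eighth-note quintuplet (5 notes) (five quintuplet eighths span one half) = 16; sixteenth note = 2; thirty-second note = 1; a full sixteenth-note triplet (3 notes) (three triplet sixteenths span one eighth) = 4; quarter = 8; dotted whole note = 48; double-dotted whole note = 56; sixteenth = 2; whole = 32.
Total: 4 + 16 + 2 + 1 + 4 + 8 + 48 + 56 + 2 + 32 = 173 thirty-second notes.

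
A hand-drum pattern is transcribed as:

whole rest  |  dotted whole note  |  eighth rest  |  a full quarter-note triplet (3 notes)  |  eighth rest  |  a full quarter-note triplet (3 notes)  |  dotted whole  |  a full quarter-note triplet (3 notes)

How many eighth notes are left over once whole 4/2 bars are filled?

14

One bar of 4/2 = 16 eighth notes.
Convert each value to eighth notes: whole rest = 8; dotted whole note = 12; eighth rest = 1; a full quarter-note triplet (3 notes) (three triplet quarters span one half) = 4; eighth rest = 1; a full quarter-note triplet (3 notes) (three triplet quarters span one half) = 4; dotted whole = 12; a full quarter-note triplet (3 notes) (three triplet quarters span one half) = 4.
Sum: 8 + 12 + 1 + 4 + 1 + 4 + 12 + 4 = 46.
46 ÷ 16 = 2 complete bars with 14 eighth notes remaining.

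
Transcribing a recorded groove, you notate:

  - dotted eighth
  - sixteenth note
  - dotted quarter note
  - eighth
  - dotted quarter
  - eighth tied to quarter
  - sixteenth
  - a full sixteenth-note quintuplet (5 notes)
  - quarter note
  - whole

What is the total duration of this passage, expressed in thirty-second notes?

Express everything in thirty-second notes: dotted eighth = 6; sixteenth note = 2; dotted quarter note = 12; eighth = 4; dotted quarter = 12; eighth tied to quarter (eighth + quarter) = 12; sixteenth = 2; a full sixteenth-note quintuplet (5 notes) (five quintuplet sixteenths span one quarter) = 8; quarter note = 8; whole = 32.
Altogether 6 + 2 + 12 + 4 + 12 + 12 + 2 + 8 + 8 + 32 = 98 thirty-second notes.

98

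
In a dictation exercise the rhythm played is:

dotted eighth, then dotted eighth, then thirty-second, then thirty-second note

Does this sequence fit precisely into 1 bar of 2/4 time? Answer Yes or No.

One bar of 2/4 = 16 thirty-second notes.
Each duration in thirty-second notes: dotted eighth = 6; dotted eighth = 6; thirty-second = 1; thirty-second note = 1.
Total: 6 + 6 + 1 + 1 = 14.
14 falls short of 16, so the answer is No.

No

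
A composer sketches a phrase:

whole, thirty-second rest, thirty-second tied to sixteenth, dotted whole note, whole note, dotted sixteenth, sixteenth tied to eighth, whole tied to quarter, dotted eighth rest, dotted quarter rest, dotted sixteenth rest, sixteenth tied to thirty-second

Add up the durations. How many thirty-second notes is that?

Working in thirty-second notes: whole = 32; thirty-second rest = 1; thirty-second tied to sixteenth (thirty-second + sixteenth) = 3; dotted whole note = 48; whole note = 32; dotted sixteenth = 3; sixteenth tied to eighth (sixteenth + eighth) = 6; whole tied to quarter (whole + quarter) = 40; dotted eighth rest = 6; dotted quarter rest = 12; dotted sixteenth rest = 3; sixteenth tied to thirty-second (sixteenth + thirty-second) = 3.
Total: 32 + 1 + 3 + 48 + 32 + 3 + 6 + 40 + 6 + 12 + 3 + 3 = 189 thirty-second notes.

189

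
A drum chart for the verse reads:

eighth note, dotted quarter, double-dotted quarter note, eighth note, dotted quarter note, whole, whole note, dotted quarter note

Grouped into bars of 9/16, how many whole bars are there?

One bar of 9/16 = 9 sixteenth notes.
Express everything in sixteenth notes: eighth note = 2; dotted quarter = 6; double-dotted quarter note = 7; eighth note = 2; dotted quarter note = 6; whole = 16; whole note = 16; dotted quarter note = 6.
Adding: 2 + 6 + 7 + 2 + 6 + 16 + 16 + 6 = 61.
61 ÷ 9 = 6 complete bars with 7 left over.

6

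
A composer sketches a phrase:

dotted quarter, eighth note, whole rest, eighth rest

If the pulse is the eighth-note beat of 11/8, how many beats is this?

One eighth-note beat = 2 sixteenth notes.
Working in sixteenth notes: dotted quarter = 6; eighth note = 2; whole rest = 16; eighth rest = 2.
Adding: 6 + 2 + 16 + 2 = 26.
26 ÷ 2 = 13 beats.

13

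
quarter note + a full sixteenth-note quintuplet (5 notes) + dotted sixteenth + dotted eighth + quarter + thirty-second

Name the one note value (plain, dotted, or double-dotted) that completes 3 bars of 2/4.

3 bars of 2/4 = 48 thirty-second notes.
Working in thirty-second notes: quarter note = 8; a full sixteenth-note quintuplet (5 notes) (five quintuplet sixteenths span one quarter) = 8; dotted sixteenth = 3; dotted eighth = 6; quarter = 8; thirty-second = 1.
Adding: 8 + 8 + 3 + 6 + 8 + 1 = 34.
Remaining: 48 − 34 = 14 thirty-second notes, which is a double-dotted quarter note.

double-dotted quarter note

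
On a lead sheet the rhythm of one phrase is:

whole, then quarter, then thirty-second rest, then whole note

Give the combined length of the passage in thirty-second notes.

Express everything in thirty-second notes: whole = 32; quarter = 8; thirty-second rest = 1; whole note = 32.
Adding: 32 + 8 + 1 + 32 = 73 thirty-second notes.

73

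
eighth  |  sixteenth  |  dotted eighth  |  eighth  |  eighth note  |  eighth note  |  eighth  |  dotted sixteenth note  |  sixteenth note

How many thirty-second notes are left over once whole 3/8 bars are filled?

9

One bar of 3/8 = 12 thirty-second notes.
Express everything in thirty-second notes: eighth = 4; sixteenth = 2; dotted eighth = 6; eighth = 4; eighth note = 4; eighth note = 4; eighth = 4; dotted sixteenth note = 3; sixteenth note = 2.
Sum: 4 + 2 + 6 + 4 + 4 + 4 + 4 + 3 + 2 = 33.
33 ÷ 12 = 2 complete bars with 9 thirty-second notes remaining.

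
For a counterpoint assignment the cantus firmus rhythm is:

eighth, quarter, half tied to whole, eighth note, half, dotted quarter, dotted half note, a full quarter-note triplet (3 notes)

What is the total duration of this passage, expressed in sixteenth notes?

Each duration in sixteenth notes: eighth = 2; quarter = 4; half tied to whole (half + whole) = 24; eighth note = 2; half = 8; dotted quarter = 6; dotted half note = 12; a full quarter-note triplet (3 notes) (three triplet quarters span one half) = 8.
Altogether 2 + 4 + 24 + 2 + 8 + 6 + 12 + 8 = 66 sixteenth notes.

66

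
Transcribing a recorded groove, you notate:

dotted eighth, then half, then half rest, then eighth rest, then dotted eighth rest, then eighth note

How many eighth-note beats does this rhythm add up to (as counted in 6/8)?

13

One eighth-note beat = 2 sixteenth notes.
Convert each value to sixteenth notes: dotted eighth = 3; half = 8; half rest = 8; eighth rest = 2; dotted eighth rest = 3; eighth note = 2.
Adding: 3 + 8 + 8 + 2 + 3 + 2 = 26.
26 ÷ 2 = 13 beats.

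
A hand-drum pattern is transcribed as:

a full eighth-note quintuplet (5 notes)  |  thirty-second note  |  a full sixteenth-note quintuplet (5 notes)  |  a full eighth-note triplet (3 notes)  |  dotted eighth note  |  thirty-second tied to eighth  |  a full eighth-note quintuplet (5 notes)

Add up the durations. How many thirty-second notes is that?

60

Working in thirty-second notes: a full eighth-note quintuplet (5 notes) (five quintuplet eighths span one half) = 16; thirty-second note = 1; a full sixteenth-note quintuplet (5 notes) (five quintuplet sixteenths span one quarter) = 8; a full eighth-note triplet (3 notes) (three triplet eighths span one quarter) = 8; dotted eighth note = 6; thirty-second tied to eighth (thirty-second + eighth) = 5; a full eighth-note quintuplet (5 notes) (five quintuplet eighths span one half) = 16.
Adding: 16 + 1 + 8 + 8 + 6 + 5 + 16 = 60 thirty-second notes.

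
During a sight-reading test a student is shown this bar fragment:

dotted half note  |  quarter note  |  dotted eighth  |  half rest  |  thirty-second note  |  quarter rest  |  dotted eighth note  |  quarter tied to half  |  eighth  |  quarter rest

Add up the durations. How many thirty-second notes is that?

105

Convert each value to thirty-second notes: dotted half note = 24; quarter note = 8; dotted eighth = 6; half rest = 16; thirty-second note = 1; quarter rest = 8; dotted eighth note = 6; quarter tied to half (quarter + half) = 24; eighth = 4; quarter rest = 8.
Altogether 24 + 8 + 6 + 16 + 1 + 8 + 6 + 24 + 4 + 8 = 105 thirty-second notes.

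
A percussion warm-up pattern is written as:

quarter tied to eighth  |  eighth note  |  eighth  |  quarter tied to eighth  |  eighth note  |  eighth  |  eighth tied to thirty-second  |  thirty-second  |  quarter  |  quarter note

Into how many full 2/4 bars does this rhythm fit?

One bar of 2/4 = 16 thirty-second notes.
In thirty-second notes: quarter tied to eighth (quarter + eighth) = 12; eighth note = 4; eighth = 4; quarter tied to eighth (quarter + eighth) = 12; eighth note = 4; eighth = 4; eighth tied to thirty-second (eighth + thirty-second) = 5; thirty-second = 1; quarter = 8; quarter note = 8.
Altogether 12 + 4 + 4 + 12 + 4 + 4 + 5 + 1 + 8 + 8 = 62.
62 ÷ 16 = 3 complete bars with 14 left over.

3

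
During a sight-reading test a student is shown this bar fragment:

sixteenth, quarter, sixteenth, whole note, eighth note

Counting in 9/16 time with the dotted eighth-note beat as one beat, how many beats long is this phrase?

8

One dotted eighth-note beat = 3 sixteenth notes.
Working in sixteenth notes: sixteenth = 1; quarter = 4; sixteenth = 1; whole note = 16; eighth note = 2.
Altogether 1 + 4 + 1 + 16 + 2 = 24.
24 ÷ 3 = 8 beats.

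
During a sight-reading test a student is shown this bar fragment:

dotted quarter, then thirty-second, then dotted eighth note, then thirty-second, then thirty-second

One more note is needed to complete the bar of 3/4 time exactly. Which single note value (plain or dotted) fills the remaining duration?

dotted sixteenth note

The bar of 3/4 = 24 thirty-second notes.
Each duration in thirty-second notes: dotted quarter = 12; thirty-second = 1; dotted eighth note = 6; thirty-second = 1; thirty-second = 1.
Total: 12 + 1 + 6 + 1 + 1 = 21.
Remaining: 24 − 21 = 3 thirty-second notes, which is a dotted sixteenth note.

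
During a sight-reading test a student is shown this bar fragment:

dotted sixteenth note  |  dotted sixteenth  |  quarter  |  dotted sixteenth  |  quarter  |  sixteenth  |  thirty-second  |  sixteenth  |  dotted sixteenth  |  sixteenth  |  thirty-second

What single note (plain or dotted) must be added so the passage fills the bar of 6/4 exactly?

The bar of 6/4 = 48 thirty-second notes.
Express everything in thirty-second notes: dotted sixteenth note = 3; dotted sixteenth = 3; quarter = 8; dotted sixteenth = 3; quarter = 8; sixteenth = 2; thirty-second = 1; sixteenth = 2; dotted sixteenth = 3; sixteenth = 2; thirty-second = 1.
Total: 3 + 3 + 8 + 3 + 8 + 2 + 1 + 2 + 3 + 2 + 1 = 36.
Remaining: 48 − 36 = 12 thirty-second notes, which is a dotted quarter note.

dotted quarter note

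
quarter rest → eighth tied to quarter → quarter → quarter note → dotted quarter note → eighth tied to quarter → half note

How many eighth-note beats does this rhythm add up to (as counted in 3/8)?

19

One eighth-note beat = 2 sixteenth notes.
Express everything in sixteenth notes: quarter rest = 4; eighth tied to quarter (eighth + quarter) = 6; quarter = 4; quarter note = 4; dotted quarter note = 6; eighth tied to quarter (eighth + quarter) = 6; half note = 8.
Adding: 4 + 6 + 4 + 4 + 6 + 6 + 8 = 38.
38 ÷ 2 = 19 beats.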